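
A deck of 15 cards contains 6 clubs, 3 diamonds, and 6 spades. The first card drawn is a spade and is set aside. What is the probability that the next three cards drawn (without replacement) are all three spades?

5/182

After the first draw, 5 of the remaining 14 cards are spades.
P = 5/14 × 4/13 × 3/12 = 60/2184 = 5/182.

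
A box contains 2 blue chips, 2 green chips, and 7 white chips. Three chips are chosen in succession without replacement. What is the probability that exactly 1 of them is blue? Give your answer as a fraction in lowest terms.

24/55

One ordering (blue drawn first) has probability 2/11 × 9/10 × 8/9 = 144/990 = 8/55.
There are C(3,1) = 3 such orderings, each equally likely, so P = 3 × 8/55 = 24/55.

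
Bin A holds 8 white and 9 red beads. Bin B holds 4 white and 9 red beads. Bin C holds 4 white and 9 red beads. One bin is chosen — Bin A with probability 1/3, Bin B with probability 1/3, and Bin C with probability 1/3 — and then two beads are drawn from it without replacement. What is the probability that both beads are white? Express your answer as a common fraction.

From Bin A: P(both white) = (8/17)(7/16) = 7/34.
From Bin B: P(both white) = (4/13)(3/12) = 1/13.
From Bin C: P(both white) = (4/13)(3/12) = 1/13.
Total probability = (1/3)(7/34) + (1/3)(1/13) + (1/3)(1/13) = 53/442.

53/442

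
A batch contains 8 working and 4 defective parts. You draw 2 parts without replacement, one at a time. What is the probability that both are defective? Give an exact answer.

P(all defective) = 4/12 × 3/11 = 12/132 = 1/11.

1/11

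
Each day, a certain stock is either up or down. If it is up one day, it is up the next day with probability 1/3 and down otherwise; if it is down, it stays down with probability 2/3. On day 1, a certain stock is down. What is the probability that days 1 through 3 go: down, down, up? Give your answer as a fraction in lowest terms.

2/9

Day 1 is given. For each transition, use the conditional probability from the current state:
P(down | down) = 2/3; P(up | down) = 1/3.
P = 2/3 × 1/3 = 2/9.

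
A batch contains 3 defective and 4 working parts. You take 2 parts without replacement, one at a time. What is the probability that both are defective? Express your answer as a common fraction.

1/7

P(all defective) = 3/7 × 2/6 = 6/42 = 1/7.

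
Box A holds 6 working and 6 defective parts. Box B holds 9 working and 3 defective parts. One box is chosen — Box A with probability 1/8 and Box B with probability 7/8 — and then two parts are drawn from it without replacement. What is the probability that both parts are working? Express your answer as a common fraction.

From Box A: P(both working) = (6/12)(5/11) = 5/22.
From Box B: P(both working) = (9/12)(8/11) = 6/11.
Total probability = (1/8)(5/22) + (7/8)(6/11) = 89/176.

89/176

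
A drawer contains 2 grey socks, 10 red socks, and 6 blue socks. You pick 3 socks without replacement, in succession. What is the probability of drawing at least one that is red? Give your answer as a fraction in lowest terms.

P(no red) = 8/18 × 7/17 × 6/16 = 336/4896 = 7/102.
P(at least one) = 1 − 7/102 = 95/102.

95/102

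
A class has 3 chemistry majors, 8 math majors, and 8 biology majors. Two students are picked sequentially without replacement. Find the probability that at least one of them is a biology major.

P(no biology majors) = 11/19 × 10/18 = 110/342 = 55/171.
P(at least one) = 1 − 55/171 = 116/171.

116/171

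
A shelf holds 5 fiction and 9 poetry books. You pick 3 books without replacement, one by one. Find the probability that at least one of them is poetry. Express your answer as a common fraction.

P(no poetry) = 5/14 × 4/13 × 3/12 = 60/2184 = 5/182.
P(at least one) = 1 − 5/182 = 177/182.

177/182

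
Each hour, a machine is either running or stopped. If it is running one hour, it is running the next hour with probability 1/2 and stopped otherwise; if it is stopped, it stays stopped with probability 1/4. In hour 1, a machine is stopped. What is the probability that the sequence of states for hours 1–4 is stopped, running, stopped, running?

Hour 1 is given. For each transition, use the conditional probability from the current state:
P(running | stopped) = 3/4; P(stopped | running) = 1/2; P(running | stopped) = 3/4.
P = 3/4 × 1/2 × 3/4 = 9/32.

9/32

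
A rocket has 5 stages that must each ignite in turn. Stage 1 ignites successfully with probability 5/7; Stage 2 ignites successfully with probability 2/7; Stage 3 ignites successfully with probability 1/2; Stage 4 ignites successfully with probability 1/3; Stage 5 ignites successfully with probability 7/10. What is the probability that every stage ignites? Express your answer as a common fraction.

1/42

Each stage is reached only if all earlier stages succeed, so
P = 5/7 × 2/7 × 1/2 × 1/3 × 7/10 = 70/2940 = 1/42.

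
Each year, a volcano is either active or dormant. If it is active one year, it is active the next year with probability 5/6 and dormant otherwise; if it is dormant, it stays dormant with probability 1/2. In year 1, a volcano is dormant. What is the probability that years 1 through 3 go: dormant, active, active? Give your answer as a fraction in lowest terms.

5/12

Year 1 is given. For each transition, use the conditional probability from the current state:
P(active | dormant) = 1/2; P(active | active) = 5/6.
P = 1/2 × 5/6 = 5/12.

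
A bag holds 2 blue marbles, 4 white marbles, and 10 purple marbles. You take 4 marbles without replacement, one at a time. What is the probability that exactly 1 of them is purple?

One ordering (purple drawn first) has probability 10/16 × 6/15 × 5/14 × 4/13 = 1200/43680 = 5/182.
There are C(4,1) = 4 such orderings, each equally likely, so P = 4 × 5/182 = 10/91.

10/91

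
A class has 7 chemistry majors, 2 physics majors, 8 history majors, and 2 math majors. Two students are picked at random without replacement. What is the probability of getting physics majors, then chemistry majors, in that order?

7/171

Multiply the probability of each draw given the previous ones:
P = 2/19 × 7/18 = 14/342 = 7/171.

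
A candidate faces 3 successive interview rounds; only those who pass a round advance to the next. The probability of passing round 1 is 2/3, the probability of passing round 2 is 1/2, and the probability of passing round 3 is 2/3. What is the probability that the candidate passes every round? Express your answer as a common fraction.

Multiplying along the chain,
P = 2/3 × 1/2 × 2/3 = 4/18 = 2/9.

2/9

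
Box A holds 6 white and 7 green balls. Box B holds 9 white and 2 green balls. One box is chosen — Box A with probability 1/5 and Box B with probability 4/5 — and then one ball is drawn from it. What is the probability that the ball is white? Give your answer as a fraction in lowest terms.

From Box A: P(white) = 6/13.
From Box B: P(white) = 9/11.
Total probability = (1/5)(6/13) + (4/5)(9/11) = 534/715.

534/715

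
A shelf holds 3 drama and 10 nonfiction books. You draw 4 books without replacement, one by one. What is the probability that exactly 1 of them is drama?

One ordering (drama drawn first) has probability 3/13 × 10/12 × 9/11 × 8/10 = 2160/17160 = 18/143.
There are C(4,1) = 4 such orderings, each equally likely, so P = 4 × 18/143 = 72/143.

72/143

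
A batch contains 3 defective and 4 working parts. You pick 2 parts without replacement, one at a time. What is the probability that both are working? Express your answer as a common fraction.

P(every draw is working) = 4/7 × 3/6 = 12/42 = 2/7.

2/7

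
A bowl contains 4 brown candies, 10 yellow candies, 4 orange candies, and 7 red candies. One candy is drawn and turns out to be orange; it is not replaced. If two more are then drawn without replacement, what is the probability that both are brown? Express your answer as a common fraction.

1/46

With the first candy removed, 4 brown remain out of 24.
P = 4/24 × 3/23 = 12/552 = 1/46.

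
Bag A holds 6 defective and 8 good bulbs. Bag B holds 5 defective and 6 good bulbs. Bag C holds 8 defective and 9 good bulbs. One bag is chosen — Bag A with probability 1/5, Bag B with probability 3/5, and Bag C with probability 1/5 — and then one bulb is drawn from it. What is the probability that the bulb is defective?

2962/6545

From Bag A: P(defective) = 6/14.
From Bag B: P(defective) = 5/11.
From Bag C: P(defective) = 8/17.
Total probability = (1/5)(6/14) + (3/5)(5/11) + (1/5)(8/17) = 2962/6545.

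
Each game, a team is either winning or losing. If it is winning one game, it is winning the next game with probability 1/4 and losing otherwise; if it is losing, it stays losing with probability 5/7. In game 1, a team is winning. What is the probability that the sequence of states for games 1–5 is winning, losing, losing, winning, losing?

45/392

Game 1 is given. For each transition, use the conditional probability from the current state:
P(losing | winning) = 3/4; P(losing | losing) = 5/7; P(winning | losing) = 2/7; P(losing | winning) = 3/4.
P = 3/4 × 5/7 × 2/7 × 3/4 = 90/784 = 45/392.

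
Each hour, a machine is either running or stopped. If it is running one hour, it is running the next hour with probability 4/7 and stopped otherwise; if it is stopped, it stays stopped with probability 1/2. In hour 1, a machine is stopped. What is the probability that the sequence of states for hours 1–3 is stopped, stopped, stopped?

Hour 1 is given. For each transition, use the conditional probability from the current state:
P(stopped | stopped) = 1/2; P(stopped | stopped) = 1/2.
P = 1/2 × 1/2 = 1/4.

1/4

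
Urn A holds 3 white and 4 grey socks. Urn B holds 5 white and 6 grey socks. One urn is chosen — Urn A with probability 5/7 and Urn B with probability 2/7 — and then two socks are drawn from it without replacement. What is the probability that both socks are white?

83/539

From Urn A: P(both white) = (3/7)(2/6) = 1/7.
From Urn B: P(both white) = (5/11)(4/10) = 2/11.
Total probability = (5/7)(1/7) + (2/7)(2/11) = 83/539.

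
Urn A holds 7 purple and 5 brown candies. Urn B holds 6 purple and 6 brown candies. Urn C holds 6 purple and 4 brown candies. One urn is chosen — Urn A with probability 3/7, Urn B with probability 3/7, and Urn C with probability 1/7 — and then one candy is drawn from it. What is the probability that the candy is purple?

From Urn A: P(purple) = 7/12.
From Urn B: P(purple) = 6/12.
From Urn C: P(purple) = 6/10.
Total probability = (3/7)(7/12) + (3/7)(6/12) + (1/7)(6/10) = 11/20.

11/20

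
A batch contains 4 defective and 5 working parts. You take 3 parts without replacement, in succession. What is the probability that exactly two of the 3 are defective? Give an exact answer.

5/14

One ordering (defective drawn first) has probability 4/9 × 3/8 × 5/7 = 60/504 = 5/42.
There are C(3,2) = 3 such orderings, each equally likely, so P = 3 × 5/42 = 5/14.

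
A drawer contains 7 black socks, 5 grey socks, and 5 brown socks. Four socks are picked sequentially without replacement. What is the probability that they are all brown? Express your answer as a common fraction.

1/476

P(all brown) = 5/17 × 4/16 × 3/15 × 2/14 = 120/57120 = 1/476.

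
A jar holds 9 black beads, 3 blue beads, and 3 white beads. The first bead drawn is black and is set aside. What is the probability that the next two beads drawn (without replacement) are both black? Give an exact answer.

4/13

After the first draw, 8 of the remaining 14 beads are black.
P = 8/14 × 7/13 = 56/182 = 4/13.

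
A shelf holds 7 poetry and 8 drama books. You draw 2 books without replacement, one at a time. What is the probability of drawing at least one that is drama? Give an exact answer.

4/5

P(no drama) = 7/15 × 6/14 = 42/210 = 1/5.
P(at least one) = 1 − 1/5 = 4/5.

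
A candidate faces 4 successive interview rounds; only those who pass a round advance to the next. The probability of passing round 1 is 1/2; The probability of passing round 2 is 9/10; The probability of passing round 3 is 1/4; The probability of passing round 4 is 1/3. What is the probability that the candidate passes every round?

The events are sequential, so multiply the conditional probabilities:
P = 1/2 × 9/10 × 1/4 × 1/3 = 9/240 = 3/80.

3/80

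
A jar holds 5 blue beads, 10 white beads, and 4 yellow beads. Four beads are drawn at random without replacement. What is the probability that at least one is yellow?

P(no yellow) = 15/19 × 14/18 × 13/17 × 12/16 = 32760/93024 = 455/1292.
P(at least one) = 1 − 455/1292 = 837/1292.

837/1292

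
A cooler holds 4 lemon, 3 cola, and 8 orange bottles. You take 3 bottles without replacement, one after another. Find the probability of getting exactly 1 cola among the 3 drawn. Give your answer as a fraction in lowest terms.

One ordering (cola drawn first) has probability 3/15 × 12/14 × 11/13 = 396/2730 = 66/455.
There are C(3,1) = 3 such orderings, each equally likely, so P = 3 × 66/455 = 198/455.

198/455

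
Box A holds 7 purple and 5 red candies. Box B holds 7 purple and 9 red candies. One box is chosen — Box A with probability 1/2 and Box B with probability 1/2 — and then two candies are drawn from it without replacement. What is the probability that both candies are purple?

From Box A: P(both purple) = (7/12)(6/11) = 7/22.
From Box B: P(both purple) = (7/16)(6/15) = 7/40.
Total probability = (1/2)(7/22) + (1/2)(7/40) = 217/880.

217/880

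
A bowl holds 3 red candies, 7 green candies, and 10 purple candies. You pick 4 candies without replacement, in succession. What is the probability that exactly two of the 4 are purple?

One ordering (purple drawn first) has probability 10/20 × 9/19 × 10/18 × 9/17 = 8100/116280 = 45/646.
There are C(4,2) = 6 such orderings, each equally likely, so P = 6 × 45/646 = 135/323.

135/323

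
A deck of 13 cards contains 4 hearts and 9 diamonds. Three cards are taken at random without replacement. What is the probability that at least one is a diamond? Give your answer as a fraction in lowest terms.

P(no diamonds) = 4/13 × 3/12 × 2/11 = 24/1716 = 2/143.
P(at least one) = 1 − 2/143 = 141/143.

141/143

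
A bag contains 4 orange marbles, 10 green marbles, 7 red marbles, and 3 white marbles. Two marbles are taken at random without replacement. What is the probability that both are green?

P = 10/24 × 9/23 = 90/552 = 15/92.

15/92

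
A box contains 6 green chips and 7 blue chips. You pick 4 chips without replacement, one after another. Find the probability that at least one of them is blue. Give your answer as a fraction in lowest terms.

140/143

P(no blue) = 6/13 × 5/12 × 4/11 × 3/10 = 360/17160 = 3/143.
P(at least one) = 1 − 3/143 = 140/143.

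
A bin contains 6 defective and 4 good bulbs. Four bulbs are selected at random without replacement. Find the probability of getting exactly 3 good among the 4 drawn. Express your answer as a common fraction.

One ordering (good drawn first) has probability 4/10 × 3/9 × 2/8 × 6/7 = 144/5040 = 1/35.
There are C(4,3) = 4 such orderings, each equally likely, so P = 4 × 1/35 = 4/35.

4/35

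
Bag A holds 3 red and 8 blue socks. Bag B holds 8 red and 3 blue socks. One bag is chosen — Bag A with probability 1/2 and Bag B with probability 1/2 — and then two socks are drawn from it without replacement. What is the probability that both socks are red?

From Bag A: P(both red) = (3/11)(2/10) = 3/55.
From Bag B: P(both red) = (8/11)(7/10) = 28/55.
Total probability = (1/2)(3/55) + (1/2)(28/55) = 31/110.

31/110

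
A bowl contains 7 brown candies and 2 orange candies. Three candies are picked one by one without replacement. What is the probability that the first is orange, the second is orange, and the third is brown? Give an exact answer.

Each draw changes the counts, so multiply the conditional probabilities along the sequence:
P = 2/9 × 1/8 × 7/7 = 14/504 = 1/36.

1/36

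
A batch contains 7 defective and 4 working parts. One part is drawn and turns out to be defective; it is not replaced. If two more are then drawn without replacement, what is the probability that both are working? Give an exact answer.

After the first draw, 4 of the remaining 10 parts are working.
P = 4/10 × 3/9 = 12/90 = 2/15.

2/15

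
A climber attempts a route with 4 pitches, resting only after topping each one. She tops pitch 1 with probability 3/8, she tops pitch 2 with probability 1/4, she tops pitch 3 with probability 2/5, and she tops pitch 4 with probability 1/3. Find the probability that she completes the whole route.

1/80

Multiplying along the chain,
P = 3/8 × 1/4 × 2/5 × 1/3 = 6/480 = 1/80.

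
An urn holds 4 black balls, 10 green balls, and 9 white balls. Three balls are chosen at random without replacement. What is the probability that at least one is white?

201/253

P(no white) = 14/23 × 13/22 × 12/21 = 2184/10626 = 52/253.
P(at least one) = 1 − 52/253 = 201/253.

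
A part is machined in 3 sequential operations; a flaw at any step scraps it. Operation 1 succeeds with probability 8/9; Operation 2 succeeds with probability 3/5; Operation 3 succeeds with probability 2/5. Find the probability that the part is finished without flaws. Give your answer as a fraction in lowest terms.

16/75

Multiplying along the chain,
P = 8/9 × 3/5 × 2/5 = 48/225 = 16/75.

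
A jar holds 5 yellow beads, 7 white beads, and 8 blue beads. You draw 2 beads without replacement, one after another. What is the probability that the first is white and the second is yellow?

7/76

Multiply the probability of each draw given the previous ones:
P = 7/20 × 5/19 = 35/380 = 7/76.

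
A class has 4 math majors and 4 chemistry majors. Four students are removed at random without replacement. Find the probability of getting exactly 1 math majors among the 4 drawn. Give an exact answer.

One ordering (a math major drawn first) has probability 4/8 × 4/7 × 3/6 × 2/5 = 96/1680 = 2/35.
There are C(4,1) = 4 such orderings, each equally likely, so P = 4 × 2/35 = 8/35.

8/35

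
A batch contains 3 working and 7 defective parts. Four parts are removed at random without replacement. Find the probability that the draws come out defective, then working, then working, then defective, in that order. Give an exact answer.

Chain rule:
P = 7/10 × 3/9 × 2/8 × 6/7 = 252/5040 = 1/20.

1/20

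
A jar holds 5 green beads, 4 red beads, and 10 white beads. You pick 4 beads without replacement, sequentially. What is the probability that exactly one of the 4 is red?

One ordering (red drawn first) has probability 4/19 × 15/18 × 14/17 × 13/16 = 10920/93024 = 455/3876.
There are C(4,1) = 4 such orderings, each equally likely, so P = 4 × 455/3876 = 455/969.

455/969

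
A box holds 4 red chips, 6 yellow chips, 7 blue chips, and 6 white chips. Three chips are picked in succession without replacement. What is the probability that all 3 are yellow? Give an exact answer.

P(all yellow) = 6/23 × 5/22 × 4/21 = 120/10626 = 20/1771.

20/1771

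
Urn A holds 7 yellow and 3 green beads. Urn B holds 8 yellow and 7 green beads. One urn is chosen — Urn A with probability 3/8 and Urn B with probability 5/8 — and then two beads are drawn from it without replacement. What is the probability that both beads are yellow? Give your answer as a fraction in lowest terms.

41/120

From Urn A: P(both yellow) = (7/10)(6/9) = 7/15.
From Urn B: P(both yellow) = (8/15)(7/14) = 4/15.
Total probability = (3/8)(7/15) + (5/8)(4/15) = 41/120.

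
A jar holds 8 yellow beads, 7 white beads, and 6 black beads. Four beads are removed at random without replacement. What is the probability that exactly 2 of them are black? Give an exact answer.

One ordering (black drawn first) has probability 6/21 × 5/20 × 15/19 × 14/18 = 6300/143640 = 5/114.
There are C(4,2) = 6 such orderings, each equally likely, so P = 6 × 5/114 = 5/19.

5/19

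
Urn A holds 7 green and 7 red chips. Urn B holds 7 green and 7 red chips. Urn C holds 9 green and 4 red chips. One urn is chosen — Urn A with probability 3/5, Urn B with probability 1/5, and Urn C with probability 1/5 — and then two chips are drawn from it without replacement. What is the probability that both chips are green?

From Urn A: P(both green) = (7/14)(6/13) = 3/13.
From Urn B: P(both green) = (7/14)(6/13) = 3/13.
From Urn C: P(both green) = (9/13)(8/12) = 6/13.
Total probability = (3/5)(3/13) + (1/5)(3/13) + (1/5)(6/13) = 18/65.

18/65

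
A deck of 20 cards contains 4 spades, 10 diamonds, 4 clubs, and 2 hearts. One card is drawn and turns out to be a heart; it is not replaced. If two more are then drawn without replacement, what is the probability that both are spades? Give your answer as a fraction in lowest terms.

2/57

With the first card removed, 4 spades remain out of 19.
P = 4/19 × 3/18 = 12/342 = 2/57.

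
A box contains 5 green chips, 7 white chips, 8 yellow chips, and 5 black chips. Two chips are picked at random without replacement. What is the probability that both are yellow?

P(all yellow) = 8/25 × 7/24 = 56/600 = 7/75.

7/75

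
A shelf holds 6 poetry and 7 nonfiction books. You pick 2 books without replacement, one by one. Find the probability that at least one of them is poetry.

P(no poetry) = 7/13 × 6/12 = 42/156 = 7/26.
P(at least one) = 1 − 7/26 = 19/26.

19/26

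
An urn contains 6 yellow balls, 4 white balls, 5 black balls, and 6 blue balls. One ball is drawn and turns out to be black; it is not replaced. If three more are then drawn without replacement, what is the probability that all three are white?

1/285

After the first draw, 4 of the remaining 20 balls are white.
P = 4/20 × 3/19 × 2/18 = 24/6840 = 1/285.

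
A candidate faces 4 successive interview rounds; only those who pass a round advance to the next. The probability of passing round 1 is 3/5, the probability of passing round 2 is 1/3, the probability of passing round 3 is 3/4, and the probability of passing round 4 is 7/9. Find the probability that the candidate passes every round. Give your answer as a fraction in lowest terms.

7/60

The events are sequential, so multiply the conditional probabilities:
P = 3/5 × 1/3 × 3/4 × 7/9 = 63/540 = 7/60.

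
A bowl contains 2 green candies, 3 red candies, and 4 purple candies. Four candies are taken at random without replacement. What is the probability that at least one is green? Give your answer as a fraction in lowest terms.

P(no green) = 7/9 × 6/8 × 5/7 × 4/6 = 840/3024 = 5/18.
P(at least one) = 1 − 5/18 = 13/18.

13/18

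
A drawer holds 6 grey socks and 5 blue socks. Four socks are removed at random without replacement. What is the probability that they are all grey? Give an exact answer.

P = 6/11 × 5/10 × 4/9 × 3/8 = 360/7920 = 1/22.

1/22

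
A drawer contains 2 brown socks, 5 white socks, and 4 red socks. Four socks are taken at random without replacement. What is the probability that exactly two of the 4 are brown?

6/55

One ordering (brown drawn first) has probability 2/11 × 1/10 × 9/9 × 8/8 = 144/7920 = 1/55.
There are C(4,2) = 6 such orderings, each equally likely, so P = 6 × 1/55 = 6/55.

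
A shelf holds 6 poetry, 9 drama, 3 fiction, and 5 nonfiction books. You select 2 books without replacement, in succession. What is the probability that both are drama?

P(all drama) = 9/23 × 8/22 = 72/506 = 36/253.

36/253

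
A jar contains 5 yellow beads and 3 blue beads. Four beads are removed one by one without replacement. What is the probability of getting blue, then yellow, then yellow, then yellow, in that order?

Each draw changes the counts, so multiply the conditional probabilities along the sequence:
P = 3/8 × 5/7 × 4/6 × 3/5 = 180/1680 = 3/28.

3/28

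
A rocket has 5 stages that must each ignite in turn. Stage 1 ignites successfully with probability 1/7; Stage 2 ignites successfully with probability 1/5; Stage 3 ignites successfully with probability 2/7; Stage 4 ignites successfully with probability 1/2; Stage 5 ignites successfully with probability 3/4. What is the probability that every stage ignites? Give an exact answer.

3/980

The events are sequential, so multiply the conditional probabilities:
P = 1/7 × 1/5 × 2/7 × 1/2 × 3/4 = 6/1960 = 3/980.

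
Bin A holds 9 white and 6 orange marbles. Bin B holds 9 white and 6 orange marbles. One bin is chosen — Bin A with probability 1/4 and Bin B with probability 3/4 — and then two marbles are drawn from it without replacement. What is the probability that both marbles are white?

From Bin A: P(both white) = (9/15)(8/14) = 12/35.
From Bin B: P(both white) = (9/15)(8/14) = 12/35.
Total probability = (1/4)(12/35) + (3/4)(12/35) = 12/35.

12/35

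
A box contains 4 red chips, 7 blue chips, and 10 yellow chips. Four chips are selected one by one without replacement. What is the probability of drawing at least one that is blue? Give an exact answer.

P(no blue) = 14/21 × 13/20 × 12/19 × 11/18 = 24024/143640 = 143/855.
P(at least one) = 1 − 143/855 = 712/855.

712/855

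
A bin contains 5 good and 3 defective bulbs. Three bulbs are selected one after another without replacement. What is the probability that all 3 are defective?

1/56

P(all defective) = 3/8 × 2/7 × 1/6 = 6/336 = 1/56.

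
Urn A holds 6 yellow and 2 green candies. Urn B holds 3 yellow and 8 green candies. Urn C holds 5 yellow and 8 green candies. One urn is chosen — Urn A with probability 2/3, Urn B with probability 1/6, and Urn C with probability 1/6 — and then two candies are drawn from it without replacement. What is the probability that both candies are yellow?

From Urn A: P(both yellow) = (6/8)(5/7) = 15/28.
From Urn B: P(both yellow) = (3/11)(2/10) = 3/55.
From Urn C: P(both yellow) = (5/13)(4/12) = 5/39.
Total probability = (2/3)(15/28) + (1/6)(3/55) + (1/6)(5/39) = 34919/90090.

34919/90090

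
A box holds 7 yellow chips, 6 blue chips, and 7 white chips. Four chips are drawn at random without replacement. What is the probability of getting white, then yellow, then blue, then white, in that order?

Each draw changes the counts, so multiply the conditional probabilities along the sequence:
P = 7/20 × 7/19 × 6/18 × 6/17 = 1764/116280 = 49/3230.

49/3230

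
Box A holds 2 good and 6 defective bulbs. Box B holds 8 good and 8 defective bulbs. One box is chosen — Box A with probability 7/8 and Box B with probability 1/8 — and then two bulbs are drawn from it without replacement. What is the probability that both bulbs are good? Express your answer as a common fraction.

29/480

From Box A: P(both good) = (2/8)(1/7) = 1/28.
From Box B: P(both good) = (8/16)(7/15) = 7/30.
Total probability = (7/8)(1/28) + (1/8)(7/30) = 29/480.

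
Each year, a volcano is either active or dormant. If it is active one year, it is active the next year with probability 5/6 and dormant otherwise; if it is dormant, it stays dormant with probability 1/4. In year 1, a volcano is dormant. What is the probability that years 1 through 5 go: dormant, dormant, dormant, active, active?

5/128

Year 1 is given. For each transition, use the conditional probability from the current state:
P(dormant | dormant) = 1/4; P(dormant | dormant) = 1/4; P(active | dormant) = 3/4; P(active | active) = 5/6.
P = 1/4 × 1/4 × 3/4 × 5/6 = 15/384 = 5/128.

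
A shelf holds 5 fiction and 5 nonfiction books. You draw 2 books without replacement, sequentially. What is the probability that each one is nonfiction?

2/9

P(all nonfiction) = 5/10 × 4/9 = 20/90 = 2/9.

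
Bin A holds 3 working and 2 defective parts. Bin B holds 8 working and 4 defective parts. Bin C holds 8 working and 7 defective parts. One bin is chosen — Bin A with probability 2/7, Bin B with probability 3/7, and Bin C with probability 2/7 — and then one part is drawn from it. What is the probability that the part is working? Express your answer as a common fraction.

From Bin A: P(working) = 3/5.
From Bin B: P(working) = 8/12.
From Bin C: P(working) = 8/15.
Total probability = (2/7)(3/5) + (3/7)(8/12) + (2/7)(8/15) = 64/105.

64/105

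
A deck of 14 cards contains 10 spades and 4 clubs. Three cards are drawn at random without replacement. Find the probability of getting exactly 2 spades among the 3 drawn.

45/91

One ordering (spades drawn first) has probability 10/14 × 9/13 × 4/12 = 360/2184 = 15/91.
There are C(3,2) = 3 such orderings, each equally likely, so P = 3 × 15/91 = 45/91.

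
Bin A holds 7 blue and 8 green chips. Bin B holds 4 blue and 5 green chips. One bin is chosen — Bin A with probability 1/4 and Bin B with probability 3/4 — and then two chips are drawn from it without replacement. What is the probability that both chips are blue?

7/40

From Bin A: P(both blue) = (7/15)(6/14) = 1/5.
From Bin B: P(both blue) = (4/9)(3/8) = 1/6.
Total probability = (1/4)(1/5) + (3/4)(1/6) = 7/40.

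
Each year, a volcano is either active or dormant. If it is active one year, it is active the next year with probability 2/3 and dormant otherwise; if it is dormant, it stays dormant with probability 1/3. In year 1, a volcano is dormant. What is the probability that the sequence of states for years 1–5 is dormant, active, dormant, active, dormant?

Year 1 is given. For each transition, use the conditional probability from the current state:
P(active | dormant) = 2/3; P(dormant | active) = 1/3; P(active | dormant) = 2/3; P(dormant | active) = 1/3.
P = 2/3 × 1/3 × 2/3 × 1/3 = 4/81.

4/81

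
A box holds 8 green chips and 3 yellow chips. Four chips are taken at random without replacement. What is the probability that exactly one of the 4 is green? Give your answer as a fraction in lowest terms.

One ordering (green drawn first) has probability 8/11 × 3/10 × 2/9 × 1/8 = 48/7920 = 1/165.
There are C(4,1) = 4 such orderings, each equally likely, so P = 4 × 1/165 = 4/165.

4/165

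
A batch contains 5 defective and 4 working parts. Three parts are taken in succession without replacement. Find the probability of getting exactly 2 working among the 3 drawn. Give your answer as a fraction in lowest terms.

One ordering (working drawn first) has probability 4/9 × 3/8 × 5/7 = 60/504 = 5/42.
There are C(3,2) = 3 such orderings, each equally likely, so P = 3 × 5/42 = 5/14.

5/14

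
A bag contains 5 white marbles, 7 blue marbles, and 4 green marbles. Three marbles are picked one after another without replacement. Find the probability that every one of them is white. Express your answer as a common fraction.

1/56

P(every draw is white) = 5/16 × 4/15 × 3/14 = 60/3360 = 1/56.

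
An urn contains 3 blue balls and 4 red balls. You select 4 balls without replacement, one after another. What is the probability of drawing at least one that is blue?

P(no blue) = 4/7 × 3/6 × 2/5 × 1/4 = 24/840 = 1/35.
P(at least one) = 1 − 1/35 = 34/35.

34/35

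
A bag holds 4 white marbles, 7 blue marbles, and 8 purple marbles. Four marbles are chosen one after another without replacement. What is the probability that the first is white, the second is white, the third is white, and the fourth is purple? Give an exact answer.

2/969

Chain rule:
P = 4/19 × 3/18 × 2/17 × 8/16 = 192/93024 = 2/969.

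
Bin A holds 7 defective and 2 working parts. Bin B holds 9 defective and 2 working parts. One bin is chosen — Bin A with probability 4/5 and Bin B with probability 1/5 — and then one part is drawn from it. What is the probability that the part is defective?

389/495

From Bin A: P(defective) = 7/9.
From Bin B: P(defective) = 9/11.
Total probability = (4/5)(7/9) + (1/5)(9/11) = 389/495.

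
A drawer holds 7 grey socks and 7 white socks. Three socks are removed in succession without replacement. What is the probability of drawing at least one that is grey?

47/52

P(no grey) = 7/14 × 6/13 × 5/12 = 210/2184 = 5/52.
P(at least one) = 1 − 5/52 = 47/52.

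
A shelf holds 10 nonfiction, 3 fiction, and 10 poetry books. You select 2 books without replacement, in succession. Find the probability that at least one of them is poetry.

175/253

P(no poetry) = 13/23 × 12/22 = 156/506 = 78/253.
P(at least one) = 1 − 78/253 = 175/253.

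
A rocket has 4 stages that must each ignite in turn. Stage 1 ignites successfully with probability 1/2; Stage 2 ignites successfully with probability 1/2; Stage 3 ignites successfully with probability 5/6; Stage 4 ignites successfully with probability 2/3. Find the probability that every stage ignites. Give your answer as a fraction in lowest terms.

5/36

The events are sequential, so multiply the conditional probabilities:
P = 1/2 × 1/2 × 5/6 × 2/3 = 10/72 = 5/36.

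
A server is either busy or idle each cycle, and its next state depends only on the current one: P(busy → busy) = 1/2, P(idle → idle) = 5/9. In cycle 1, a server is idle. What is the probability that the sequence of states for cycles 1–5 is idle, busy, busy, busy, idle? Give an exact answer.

1/18

Cycle 1 is given. For each transition, use the conditional probability from the current state:
P(busy | idle) = 4/9; P(busy | busy) = 1/2; P(busy | busy) = 1/2; P(idle | busy) = 1/2.
P = 4/9 × 1/2 × 1/2 × 1/2 = 4/72 = 1/18.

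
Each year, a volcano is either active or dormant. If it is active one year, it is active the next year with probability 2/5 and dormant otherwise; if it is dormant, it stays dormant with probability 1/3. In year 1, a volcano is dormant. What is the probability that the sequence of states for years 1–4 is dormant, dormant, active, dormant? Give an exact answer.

Year 1 is given. For each transition, use the conditional probability from the current state:
P(dormant | dormant) = 1/3; P(active | dormant) = 2/3; P(dormant | active) = 3/5.
P = 1/3 × 2/3 × 3/5 = 6/45 = 2/15.

2/15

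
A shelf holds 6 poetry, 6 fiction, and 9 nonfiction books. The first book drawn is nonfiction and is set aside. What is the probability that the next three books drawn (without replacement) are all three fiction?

With the first book removed, 6 fiction remain out of 20.
P = 6/20 × 5/19 × 4/18 = 120/6840 = 1/57.

1/57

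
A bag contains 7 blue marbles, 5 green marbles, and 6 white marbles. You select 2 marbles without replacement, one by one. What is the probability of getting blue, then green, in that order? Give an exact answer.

35/306

Chain rule:
P = 7/18 × 5/17 = 35/306.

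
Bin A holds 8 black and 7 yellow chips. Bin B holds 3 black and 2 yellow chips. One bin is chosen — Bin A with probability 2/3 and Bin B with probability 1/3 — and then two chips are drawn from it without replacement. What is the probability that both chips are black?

5/18

From Bin A: P(both black) = (8/15)(7/14) = 4/15.
From Bin B: P(both black) = (3/5)(2/4) = 3/10.
Total probability = (2/3)(4/15) + (1/3)(3/10) = 5/18.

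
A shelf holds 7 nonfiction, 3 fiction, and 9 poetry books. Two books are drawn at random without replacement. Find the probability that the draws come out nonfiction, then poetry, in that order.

7/38

Each draw changes the counts, so multiply the conditional probabilities along the sequence:
P = 7/19 × 9/18 = 63/342 = 7/38.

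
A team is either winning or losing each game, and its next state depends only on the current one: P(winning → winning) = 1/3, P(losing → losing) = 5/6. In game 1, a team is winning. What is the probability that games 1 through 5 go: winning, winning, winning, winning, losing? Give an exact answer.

Game 1 is given. For each transition, use the conditional probability from the current state:
P(winning | winning) = 1/3; P(winning | winning) = 1/3; P(winning | winning) = 1/3; P(losing | winning) = 2/3.
P = 1/3 × 1/3 × 1/3 × 2/3 = 2/81.

2/81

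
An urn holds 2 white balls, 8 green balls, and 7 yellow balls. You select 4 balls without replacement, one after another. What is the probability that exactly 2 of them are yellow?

One ordering (yellow drawn first) has probability 7/17 × 6/16 × 10/15 × 9/14 = 3780/57120 = 9/136.
There are C(4,2) = 6 such orderings, each equally likely, so P = 6 × 9/136 = 27/68.

27/68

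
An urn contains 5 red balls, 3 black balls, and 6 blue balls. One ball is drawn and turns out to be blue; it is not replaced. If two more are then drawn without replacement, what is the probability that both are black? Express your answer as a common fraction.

After the first draw, 3 of the remaining 13 balls are black.
P = 3/13 × 2/12 = 6/156 = 1/26.

1/26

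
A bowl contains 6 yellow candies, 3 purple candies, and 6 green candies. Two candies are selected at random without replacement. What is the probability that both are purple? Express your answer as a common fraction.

P = 3/15 × 2/14 = 6/210 = 1/35.

1/35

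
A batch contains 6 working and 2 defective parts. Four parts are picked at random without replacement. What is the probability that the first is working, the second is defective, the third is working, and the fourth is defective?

Multiply the probability of each draw given the previous ones:
P = 6/8 × 2/7 × 5/6 × 1/5 = 60/1680 = 1/28.

1/28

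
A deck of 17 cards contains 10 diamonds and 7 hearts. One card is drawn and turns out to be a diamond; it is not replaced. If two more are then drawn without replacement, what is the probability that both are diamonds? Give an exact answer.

After the first draw, 9 of the remaining 16 cards are diamonds.
P = 9/16 × 8/15 = 72/240 = 3/10.

3/10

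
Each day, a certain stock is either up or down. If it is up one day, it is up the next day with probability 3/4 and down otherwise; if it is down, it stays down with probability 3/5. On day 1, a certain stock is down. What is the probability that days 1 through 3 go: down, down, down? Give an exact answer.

Day 1 is given. For each transition, use the conditional probability from the current state:
P(down | down) = 3/5; P(down | down) = 3/5.
P = 3/5 × 3/5 = 9/25.

9/25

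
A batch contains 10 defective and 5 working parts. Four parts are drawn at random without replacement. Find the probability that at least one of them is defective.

272/273

P(no defective) = 5/15 × 4/14 × 3/13 × 2/12 = 120/32760 = 1/273.
P(at least one) = 1 − 1/273 = 272/273.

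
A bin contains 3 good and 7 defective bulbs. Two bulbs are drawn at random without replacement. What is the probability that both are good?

P = 3/10 × 2/9 = 6/90 = 1/15.

1/15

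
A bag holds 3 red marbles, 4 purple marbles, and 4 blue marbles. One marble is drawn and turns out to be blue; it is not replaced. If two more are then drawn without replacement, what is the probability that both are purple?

After the first draw, 4 of the remaining 10 marbles are purple.
P = 4/10 × 3/9 = 12/90 = 2/15.

2/15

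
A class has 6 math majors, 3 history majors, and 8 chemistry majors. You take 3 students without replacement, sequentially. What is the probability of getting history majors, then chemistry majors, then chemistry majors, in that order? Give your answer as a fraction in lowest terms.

Chain rule:
P = 3/17 × 8/16 × 7/15 = 168/4080 = 7/170.

7/170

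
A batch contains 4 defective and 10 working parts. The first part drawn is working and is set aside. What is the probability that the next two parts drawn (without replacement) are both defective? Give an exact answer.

1/13

With the first part removed, 4 defective remain out of 13.
P = 4/13 × 3/12 = 12/156 = 1/13.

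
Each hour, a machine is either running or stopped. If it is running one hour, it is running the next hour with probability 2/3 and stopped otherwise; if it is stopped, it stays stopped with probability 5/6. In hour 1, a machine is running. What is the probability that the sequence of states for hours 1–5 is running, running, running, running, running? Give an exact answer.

16/81

Hour 1 is given. For each transition, use the conditional probability from the current state:
P(running | running) = 2/3; P(running | running) = 2/3; P(running | running) = 2/3; P(running | running) = 2/3.
P = 2/3 × 2/3 × 2/3 × 2/3 = 16/81.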